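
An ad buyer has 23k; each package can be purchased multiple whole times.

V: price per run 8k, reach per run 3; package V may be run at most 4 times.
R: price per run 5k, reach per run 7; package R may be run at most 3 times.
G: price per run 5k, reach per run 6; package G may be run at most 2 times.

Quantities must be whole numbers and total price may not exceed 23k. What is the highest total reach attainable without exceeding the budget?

3×R and 1×G: price 20 ≤ 23, reach 3·7 + 1·6 = 27.
2×R and 2×G: price 20 ≤ 23, reach 2·7 + 2·6 = 26.
Best is 27.

27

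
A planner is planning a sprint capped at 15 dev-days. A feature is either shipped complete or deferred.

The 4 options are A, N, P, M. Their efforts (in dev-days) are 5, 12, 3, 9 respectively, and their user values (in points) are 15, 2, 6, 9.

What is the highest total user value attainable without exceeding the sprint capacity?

Allowing fractional choices, the relaxed optimum would be about 28.0, but features are indivisible.
A + P: effort 5 + 3 = 8 ≤ 15, user value 15 + 6 = 21.
A: effort 5 ≤ 15, user value 15.
A + M: effort 5 + 9 = 14 ≤ 15, user value 15 + 9 = 24.
Best is A and M with total user value 24.

24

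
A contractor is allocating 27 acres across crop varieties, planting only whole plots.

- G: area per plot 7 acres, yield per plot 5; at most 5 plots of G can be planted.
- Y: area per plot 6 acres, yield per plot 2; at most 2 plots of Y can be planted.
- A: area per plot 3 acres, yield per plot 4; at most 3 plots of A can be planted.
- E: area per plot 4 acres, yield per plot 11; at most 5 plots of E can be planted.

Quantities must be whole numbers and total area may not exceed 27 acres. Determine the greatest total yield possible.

63

Take 2×A and 5×E: area 26 ≤ 27, yield 2·4 + 5·11 = 63.
E has the best ratio (11/4) and is taken to its limit of 5; remaining capacity is filled optimally with the others.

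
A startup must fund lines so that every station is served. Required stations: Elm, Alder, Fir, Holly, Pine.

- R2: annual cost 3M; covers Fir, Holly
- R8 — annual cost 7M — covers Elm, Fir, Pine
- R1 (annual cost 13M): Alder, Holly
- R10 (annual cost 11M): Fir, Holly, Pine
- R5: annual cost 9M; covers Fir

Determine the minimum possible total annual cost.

20

The greedy cost-per-new-station heuristic would pick R2, R8, and R1 for 23, but a cheaper cover exists.
Choose R8 and R1: together they cover Elm, Alder, Fir, Holly, Pine — every station.
Total annual cost: 7 + 13 = 20.
No cover costs less than 20.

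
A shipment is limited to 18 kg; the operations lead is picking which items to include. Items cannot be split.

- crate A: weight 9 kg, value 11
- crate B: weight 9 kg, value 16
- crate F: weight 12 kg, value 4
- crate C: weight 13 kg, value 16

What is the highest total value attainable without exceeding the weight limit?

27

Take crate A and crate B: weight 9 + 9 = 18 ≤ 18, value 11 + 16 = 27.
No other feasible combination does better.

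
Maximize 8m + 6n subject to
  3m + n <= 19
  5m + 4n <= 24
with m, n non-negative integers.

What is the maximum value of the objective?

38

Relaxing integrality, the LP optimum is 38.40 at (m,n) = (4.8, 0), which is not an integer point.
(m,n)=(4,1): 3·4+1·1=13≤19, 5·4+4·1=24≤24, objective 38.
(m,n)=(3,2): 3·3+1·2=11≤19, 5·3+4·2=23≤24, objective 36.
(m,n)=(4,0): 3·4+1·0=12≤19, 5·4+4·0=20≤24, objective 32.
(m,n)=(3,1): 3·3+1·1=10≤19, 5·3+4·1=19≤24, objective 30.
No feasible integer point exceeds 38.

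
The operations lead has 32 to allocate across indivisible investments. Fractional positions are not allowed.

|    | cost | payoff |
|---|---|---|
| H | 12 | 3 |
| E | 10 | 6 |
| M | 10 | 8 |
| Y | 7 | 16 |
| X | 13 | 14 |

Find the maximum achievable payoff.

Allowing fractional choices, the relaxed optimum would be about 39.2, but investments are indivisible.
H + Y + X: cost 12 + 7 + 13 = 32 ≤ 32, payoff 3 + 16 + 14 = 33.
E + Y + X: cost 10 + 7 + 13 = 30 ≤ 32, payoff 6 + 16 + 14 = 36.
M + Y + X: cost 10 + 7 + 13 = 30 ≤ 32, payoff 8 + 16 + 14 = 38.
Best is M, Y, and X with total payoff 38.

38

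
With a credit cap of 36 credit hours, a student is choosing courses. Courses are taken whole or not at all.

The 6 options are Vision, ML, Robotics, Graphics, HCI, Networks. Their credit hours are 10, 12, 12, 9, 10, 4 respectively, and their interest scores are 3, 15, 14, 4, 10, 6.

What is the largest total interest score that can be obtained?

39

Take ML, Robotics, and HCI: credit hours 12 + 12 + 10 = 34 ≤ 36, interest score 15 + 14 + 10 = 39.
No other feasible combination does better.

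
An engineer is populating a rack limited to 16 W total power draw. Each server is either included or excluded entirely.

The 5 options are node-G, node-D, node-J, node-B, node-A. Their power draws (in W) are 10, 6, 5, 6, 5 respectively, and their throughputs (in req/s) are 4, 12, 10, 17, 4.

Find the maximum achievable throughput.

31

node-J + node-B: power draw 5 + 6 = 11 ≤ 16, throughput 10 + 17 = 27.
node-J + node-B + node-A: power draw 5 + 6 + 5 = 16 ≤ 16, throughput 10 + 17 + 4 = 31.
node-D + node-B: power draw 6 + 6 = 12 ≤ 16, throughput 12 + 17 = 29.
Best is node-J, node-B, and node-A with total throughput 31.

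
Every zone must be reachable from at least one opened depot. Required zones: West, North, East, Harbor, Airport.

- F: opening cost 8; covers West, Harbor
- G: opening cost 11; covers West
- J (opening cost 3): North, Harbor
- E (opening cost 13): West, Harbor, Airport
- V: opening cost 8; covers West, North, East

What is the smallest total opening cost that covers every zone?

This is an integer covering problem.
Choose E and V: together they cover West, North, East, Harbor, Airport — every zone.
Total opening cost: 13 + 8 = 21.

21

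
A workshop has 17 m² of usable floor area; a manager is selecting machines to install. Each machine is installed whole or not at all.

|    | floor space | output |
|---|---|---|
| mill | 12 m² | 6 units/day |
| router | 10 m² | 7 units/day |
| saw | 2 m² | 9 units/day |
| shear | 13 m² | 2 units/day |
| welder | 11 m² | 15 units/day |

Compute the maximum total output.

Take saw and welder: floor space 2 + 11 = 13 ≤ 17, output 9 + 15 = 24.
No other feasible combination does better.

24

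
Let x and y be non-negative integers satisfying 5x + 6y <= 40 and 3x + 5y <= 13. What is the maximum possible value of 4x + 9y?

(x,y)=(1,2) is feasible, giving 22.
(x,y)=(0,2) is feasible, giving 18.
(x,y)=(2,1) is feasible, giving 17.
Maximum is 22 at (x,y)=(1,2).

22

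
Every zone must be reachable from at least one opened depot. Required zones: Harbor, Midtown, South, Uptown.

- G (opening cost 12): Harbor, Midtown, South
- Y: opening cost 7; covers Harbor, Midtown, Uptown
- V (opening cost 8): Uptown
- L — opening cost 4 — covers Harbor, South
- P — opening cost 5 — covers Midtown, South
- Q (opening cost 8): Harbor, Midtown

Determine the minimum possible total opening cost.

This is an integer covering problem.
Choose Y and L: together they cover Harbor, Midtown, South, Uptown — every zone.
Total opening cost: 7 + 4 = 11.
No cover costs less than 11.

11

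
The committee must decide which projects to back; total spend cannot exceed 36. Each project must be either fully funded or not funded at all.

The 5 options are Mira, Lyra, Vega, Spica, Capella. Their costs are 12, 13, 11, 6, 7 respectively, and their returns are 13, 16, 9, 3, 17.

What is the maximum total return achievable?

46

This is an integer program with binary decision variables.
Mira + Lyra + Capella: cost 12 + 13 + 7 = 32 ≤ 36, return 13 + 16 + 17 = 46.
Lyra + Vega + Capella: cost 13 + 11 + 7 = 31 ≤ 36, return 16 + 9 + 17 = 42.
Best is Mira, Lyra, and Capella with total return 46.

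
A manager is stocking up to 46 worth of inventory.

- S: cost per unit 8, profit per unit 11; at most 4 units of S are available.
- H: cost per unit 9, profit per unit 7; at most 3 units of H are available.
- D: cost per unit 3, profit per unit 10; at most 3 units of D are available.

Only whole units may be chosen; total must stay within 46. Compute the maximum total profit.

This is a bounded integer knapsack.
Take 4×S and 3×D: cost 41 ≤ 46, profit 4·11 + 3·10 = 74.
D has the best ratio (10/3) and is taken to its limit of 3; remaining capacity is filled optimally with the others.

74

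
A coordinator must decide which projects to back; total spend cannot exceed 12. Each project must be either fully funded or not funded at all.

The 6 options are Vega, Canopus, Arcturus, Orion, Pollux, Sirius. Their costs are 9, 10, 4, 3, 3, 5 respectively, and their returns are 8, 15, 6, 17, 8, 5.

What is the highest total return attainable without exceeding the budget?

31

This is an integer program with binary decision variables.
Allowing fractional choices, the relaxed optimum would be about 34.0, but projects are indivisible.
Arcturus + Orion + Sirius: cost 4 + 3 + 5 = 12 ≤ 12, return 6 + 17 + 5 = 28.
Orion + Pollux + Sirius: cost 3 + 3 + 5 = 11 ≤ 12, return 17 + 8 + 5 = 30.
Arcturus + Orion + Pollux: cost 4 + 3 + 3 = 10 ≤ 12, return 6 + 17 + 8 = 31.
Best is Arcturus, Orion, and Pollux with total return 31.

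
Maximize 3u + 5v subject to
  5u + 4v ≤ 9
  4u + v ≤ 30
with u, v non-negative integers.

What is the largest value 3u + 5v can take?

10

Relaxing integrality, the LP optimum is 11.25 at (u,v) = (0, 2.25), which is not an integer point.
(u,v)=(0,2): 5·0+4·2=8≤9, 4·0+1·2=2≤30, objective 10.
(u,v)=(1,1): 5·1+4·1=9≤9, 4·1+1·1=5≤30, objective 8.
(u,v)=(0,1): 5·0+4·1=4≤9, 4·0+1·1=1≤30, objective 5.
Maximum is 10 at (u,v)=(0,2).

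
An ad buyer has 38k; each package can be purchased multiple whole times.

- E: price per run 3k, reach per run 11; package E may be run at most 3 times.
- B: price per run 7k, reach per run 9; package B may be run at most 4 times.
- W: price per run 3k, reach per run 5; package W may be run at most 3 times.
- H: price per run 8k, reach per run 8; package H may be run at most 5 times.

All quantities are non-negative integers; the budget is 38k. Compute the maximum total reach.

70

This is a bounded integer knapsack.
E has the best ratio (11/3); taking only E gives at most 3×11 = 33 (stopped by the supply cap of 3).
Mixing does better — 3×E, 3×B, and 2×W: price 36 ≤ 38, reach 3·11 + 3·9 + 2·5 = 70.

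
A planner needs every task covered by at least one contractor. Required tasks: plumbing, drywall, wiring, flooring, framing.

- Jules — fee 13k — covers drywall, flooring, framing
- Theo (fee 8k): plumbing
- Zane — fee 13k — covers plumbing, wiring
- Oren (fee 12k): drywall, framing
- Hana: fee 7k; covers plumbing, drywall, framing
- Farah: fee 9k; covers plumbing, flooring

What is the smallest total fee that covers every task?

The greedy cost-per-new-task heuristic would pick Hana, Farah, and Zane for 29, but a cheaper cover exists.
Choose Jules and Zane: together they cover plumbing, drywall, wiring, flooring, framing — every task.
Total fee: 13 + 13 = 26.
No cover costs less than 26.

26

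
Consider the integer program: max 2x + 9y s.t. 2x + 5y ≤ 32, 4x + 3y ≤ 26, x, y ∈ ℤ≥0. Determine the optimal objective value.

56

Relaxing integrality, the LP optimum is 57.60 at (x,y) = (0, 6.4), which is not an integer point.
(x,y)=(1,6): 2·1+5·6=32≤32, 4·1+3·6=22≤26, objective 56.
(x,y)=(0,6): 2·0+5·6=30≤32, 4·0+3·6=18≤26, objective 54.
(x,y)=(2,5): 2·2+5·5=29≤32, 4·2+3·5=23≤26, objective 49.
(x,y)=(1,5): 2·1+5·5=27≤32, 4·1+3·5=19≤26, objective 47.
The best lattice point is (1,6), giving 56.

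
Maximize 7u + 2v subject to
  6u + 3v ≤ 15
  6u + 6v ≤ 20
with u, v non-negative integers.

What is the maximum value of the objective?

16

(u,v)=(2,1): 6·2+3·1=15≤15, 6·2+6·1=18≤20, objective 16.
(u,v)=(2,0): 6·2+3·0=12≤15, 6·2+6·0=12≤20, objective 14.
(u,v)=(1,2): 6·1+3·2=12≤15, 6·1+6·2=18≤20, objective 11.
(u,v)=(1,1): 6·1+3·1=9≤15, 6·1+6·1=12≤20, objective 9.
The best lattice point is (2,1), giving 16.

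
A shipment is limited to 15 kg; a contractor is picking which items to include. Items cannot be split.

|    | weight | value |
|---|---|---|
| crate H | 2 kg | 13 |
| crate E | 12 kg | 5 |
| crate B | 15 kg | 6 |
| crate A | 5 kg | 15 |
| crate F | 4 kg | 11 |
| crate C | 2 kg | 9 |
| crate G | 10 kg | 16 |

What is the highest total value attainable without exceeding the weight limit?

Allowing fractional choices, the relaxed optimum would be about 51.2, but items are indivisible.
crate H + crate C + crate G: weight 2 + 2 + 10 = 14 ≤ 15, value 13 + 9 + 16 = 38.
crate H + crate A + crate F + crate C: weight 2 + 5 + 4 + 2 = 13 ≤ 15, value 13 + 15 + 11 + 9 = 48.
crate H + crate A + crate F: weight 2 + 5 + 4 = 11 ≤ 15, value 13 + 15 + 11 = 39.
Best is crate H, crate A, crate F, and crate C with total value 48.

48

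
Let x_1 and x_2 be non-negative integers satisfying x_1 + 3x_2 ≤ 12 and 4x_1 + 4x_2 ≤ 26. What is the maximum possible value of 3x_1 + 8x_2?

The continuous relaxation peaks at (3.75, 2.75) with value 33.25; rounding to a feasible lattice point costs some objective.
(x_1,x_2)=(3,3): 1·3+3·3=12≤12, 4·3+4·3=24≤26, objective 33.
(x_1,x_2)=(2,3): 1·2+3·3=11≤12, 4·2+4·3=20≤26, objective 30.
(x_1,x_2)=(4,2): 1·4+3·2=10≤12, 4·4+4·2=24≤26, objective 28.
(x_1,x_2)=(3,2): 1·3+3·2=9≤12, 4·3+4·2=20≤26, objective 25.
No feasible integer point exceeds 33.

33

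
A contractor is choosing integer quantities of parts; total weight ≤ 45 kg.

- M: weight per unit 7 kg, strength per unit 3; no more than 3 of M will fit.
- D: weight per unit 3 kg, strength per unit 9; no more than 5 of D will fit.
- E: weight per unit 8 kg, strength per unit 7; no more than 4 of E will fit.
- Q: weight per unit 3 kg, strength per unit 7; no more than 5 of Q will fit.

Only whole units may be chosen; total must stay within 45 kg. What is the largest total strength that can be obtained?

This is a bounded integer knapsack.
D has the best ratio (9/3); taking only D gives at most 5×9 = 45 (stopped by the supply cap of 5).
Mixing does better — 1×M, 5×D, 1×E, and 5×Q: weight 45 ≤ 45, strength 1·3 + 5·9 + 1·7 + 5·7 = 90.

90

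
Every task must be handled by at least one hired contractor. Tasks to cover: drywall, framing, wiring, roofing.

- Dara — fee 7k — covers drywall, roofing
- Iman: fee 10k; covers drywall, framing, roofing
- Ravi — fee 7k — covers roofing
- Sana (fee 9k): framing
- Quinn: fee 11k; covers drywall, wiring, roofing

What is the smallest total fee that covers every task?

This is a weighted set-cover instance.
Choose Sana and Quinn: together they cover drywall, framing, wiring, roofing — every task.
Total fee: 9 + 11 = 20.

20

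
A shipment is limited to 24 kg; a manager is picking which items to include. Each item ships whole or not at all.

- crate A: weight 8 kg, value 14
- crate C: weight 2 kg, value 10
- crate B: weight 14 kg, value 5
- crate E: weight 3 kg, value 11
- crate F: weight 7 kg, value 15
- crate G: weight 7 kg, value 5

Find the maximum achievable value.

Take crate A, crate C, crate E, and crate F: weight 8 + 2 + 3 + 7 = 20 ≤ 24, value 14 + 10 + 11 + 15 = 50.
No other feasible combination does better.

50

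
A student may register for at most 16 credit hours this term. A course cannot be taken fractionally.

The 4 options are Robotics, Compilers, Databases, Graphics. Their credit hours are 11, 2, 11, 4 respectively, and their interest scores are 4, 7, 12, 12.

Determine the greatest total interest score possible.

24

This is a 0-1 knapsack instance.
Compilers + Graphics: credit hours 2 + 4 = 6 ≤ 16, interest score 7 + 12 = 19.
Databases + Graphics: credit hours 11 + 4 = 15 ≤ 16, interest score 12 + 12 = 24.
Best is Databases and Graphics with total interest score 24.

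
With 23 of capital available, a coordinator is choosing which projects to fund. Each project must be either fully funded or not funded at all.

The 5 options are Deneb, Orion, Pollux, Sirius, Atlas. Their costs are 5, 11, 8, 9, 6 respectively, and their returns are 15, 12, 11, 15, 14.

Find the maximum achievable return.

This is an integer program with binary decision variables.
Take Deneb, Sirius, and Atlas: cost 5 + 9 + 6 = 20 ≤ 23, return 15 + 15 + 14 = 44.
No other feasible combination does better.

44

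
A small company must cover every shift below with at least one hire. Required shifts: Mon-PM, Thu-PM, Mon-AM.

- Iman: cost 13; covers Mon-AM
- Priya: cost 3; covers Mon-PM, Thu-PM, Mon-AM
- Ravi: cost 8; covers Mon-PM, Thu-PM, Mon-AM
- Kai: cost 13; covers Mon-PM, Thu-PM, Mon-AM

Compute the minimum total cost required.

Priya alone covers Mon-PM, Thu-PM, Mon-AM — every shift.
Total cost: 3.
No cover costs less than 3.

3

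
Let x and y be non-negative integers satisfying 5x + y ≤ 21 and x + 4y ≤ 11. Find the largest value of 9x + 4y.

(x,y)=(4,1) is feasible, giving 40.
(x,y)=(4,0) is feasible, giving 36.
Maximum is 40 at (x,y)=(4,1).

40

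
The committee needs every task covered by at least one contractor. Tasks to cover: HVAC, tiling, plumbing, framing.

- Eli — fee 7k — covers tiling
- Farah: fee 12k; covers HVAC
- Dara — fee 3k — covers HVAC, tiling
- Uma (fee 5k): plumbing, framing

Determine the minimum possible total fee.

8

This is a weighted set-cover instance.
Choose Dara and Uma: together they cover HVAC, tiling, plumbing, framing — every task.
Total fee: 3 + 5 = 8.
No cover costs less than 8.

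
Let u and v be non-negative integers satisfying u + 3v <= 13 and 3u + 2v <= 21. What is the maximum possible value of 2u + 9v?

38

(u,v)=(1,4): 1·1+3·4=13≤13, 3·1+2·4=11≤21, objective 38.
(u,v)=(0,4): 1·0+3·4=12≤13, 3·0+2·4=8≤21, objective 36.
(u,v)=(2,3): 1·2+3·3=11≤13, 3·2+2·3=12≤21, objective 31.
No feasible integer point exceeds 38.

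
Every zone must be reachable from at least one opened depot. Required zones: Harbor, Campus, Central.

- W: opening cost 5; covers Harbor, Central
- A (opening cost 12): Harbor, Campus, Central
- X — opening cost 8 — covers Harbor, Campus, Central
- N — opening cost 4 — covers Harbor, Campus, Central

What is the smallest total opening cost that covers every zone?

N alone covers Harbor, Campus, Central — every zone.
Total opening cost: 4.
No cover costs less than 4.

4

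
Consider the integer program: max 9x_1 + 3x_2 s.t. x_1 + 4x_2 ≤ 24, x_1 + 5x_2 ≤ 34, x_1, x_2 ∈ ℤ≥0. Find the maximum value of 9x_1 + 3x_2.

(x_1,x_2)=(24,0): 1·24+4·0=24≤24, 1·24+5·0=24≤34, objective 216.
(x_1,x_2)=(23,0): 1·23+4·0=23≤24, 1·23+5·0=23≤34, objective 207.
The best lattice point is (24,0), giving 216.

216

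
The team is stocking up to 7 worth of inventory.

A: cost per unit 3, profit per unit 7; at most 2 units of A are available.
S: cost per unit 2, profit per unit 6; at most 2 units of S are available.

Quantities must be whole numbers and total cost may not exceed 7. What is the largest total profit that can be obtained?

19

1×A and 2×S: cost 7 ≤ 7, profit 1·7 + 2·6 = 19.
2×A: cost 6 ≤ 7, profit 2·7 = 14.
Best is 19.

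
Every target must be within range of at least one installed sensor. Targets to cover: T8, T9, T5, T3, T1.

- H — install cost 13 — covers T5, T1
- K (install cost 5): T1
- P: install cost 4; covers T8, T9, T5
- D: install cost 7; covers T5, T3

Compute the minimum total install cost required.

16

This is a weighted set-cover instance.
Choose K, P, and D: together they cover T8, T9, T5, T3, T1 — every target.
Total install cost: 5 + 4 + 7 = 16.
No cover costs less than 16.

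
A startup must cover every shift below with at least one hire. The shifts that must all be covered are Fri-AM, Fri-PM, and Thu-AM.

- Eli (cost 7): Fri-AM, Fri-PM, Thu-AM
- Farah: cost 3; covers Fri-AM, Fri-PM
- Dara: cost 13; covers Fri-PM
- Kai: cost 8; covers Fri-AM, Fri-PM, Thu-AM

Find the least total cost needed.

7

The greedy cost-per-new-shift heuristic would pick Farah and Eli for 10, but a cheaper cover exists.
Eli alone covers Fri-AM, Fri-PM, Thu-AM — every shift.
Total cost: 7.
No cover costs less than 7.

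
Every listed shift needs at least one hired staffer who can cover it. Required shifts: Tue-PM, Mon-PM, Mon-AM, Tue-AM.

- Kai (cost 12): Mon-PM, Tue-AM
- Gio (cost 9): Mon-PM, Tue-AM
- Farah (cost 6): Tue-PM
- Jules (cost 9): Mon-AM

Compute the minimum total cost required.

24

Choose Gio, Farah, and Jules: together they cover Tue-PM, Mon-PM, Mon-AM, Tue-AM — every shift.
Total cost: 9 + 6 + 9 = 24.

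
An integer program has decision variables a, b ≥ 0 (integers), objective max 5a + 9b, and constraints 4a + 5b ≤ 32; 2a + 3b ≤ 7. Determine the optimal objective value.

19

The continuous relaxation peaks at (0, 2.33) with value 21.00; rounding to a feasible lattice point costs some objective.
(a,b)=(2,1): 4·2+5·1=13≤32, 2·2+3·1=7≤7, objective 19.
(a,b)=(0,2): 4·0+5·2=10≤32, 2·0+3·2=6≤7, objective 18.
No feasible integer point exceeds 19.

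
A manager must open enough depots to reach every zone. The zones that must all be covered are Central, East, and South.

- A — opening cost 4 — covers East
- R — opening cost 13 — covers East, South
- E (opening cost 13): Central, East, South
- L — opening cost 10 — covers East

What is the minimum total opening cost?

This is a weighted set-cover instance.
E alone covers Central, East, South — every zone.
Total opening cost: 13.

13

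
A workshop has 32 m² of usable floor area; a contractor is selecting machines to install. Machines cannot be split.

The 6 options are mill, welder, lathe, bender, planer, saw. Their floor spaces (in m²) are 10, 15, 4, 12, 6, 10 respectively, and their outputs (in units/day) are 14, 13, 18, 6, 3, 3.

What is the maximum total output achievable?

45

Allowing fractional choices, the relaxed optimum would be about 46.5, but machines are indivisible.
mill + lathe + bender: floor space 10 + 4 + 12 = 26 ≤ 32, output 14 + 18 + 6 = 38.
mill + welder + lathe: floor space 10 + 15 + 4 = 29 ≤ 32, output 14 + 13 + 18 = 45.
mill + lathe + bender + planer: floor space 10 + 4 + 12 + 6 = 32 ≤ 32, output 14 + 18 + 6 + 3 = 41.
Best is mill, welder, and lathe with total output 45.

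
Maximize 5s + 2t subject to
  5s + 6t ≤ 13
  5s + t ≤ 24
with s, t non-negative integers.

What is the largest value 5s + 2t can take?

(s,t)=(2,0): 5·2+6·0=10≤13, 5·2+1·0=10≤24, objective 10.
(s,t)=(1,1): 5·1+6·1=11≤13, 5·1+1·1=6≤24, objective 7.
(s,t)=(1,0): 5·1+6·0=5≤13, 5·1+1·0=5≤24, objective 5.
The best lattice point is (2,0), giving 10.

10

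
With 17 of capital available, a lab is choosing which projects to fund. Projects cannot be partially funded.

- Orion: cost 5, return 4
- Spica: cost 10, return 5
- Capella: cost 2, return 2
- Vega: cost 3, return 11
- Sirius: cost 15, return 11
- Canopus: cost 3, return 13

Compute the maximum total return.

30

Treat it as a binary knapsack problem.
Allowing fractional choices, the relaxed optimum would be about 32.9, but projects are indivisible.
Spica + Vega + Canopus: cost 10 + 3 + 3 = 16 ≤ 17, return 5 + 11 + 13 = 29.
Orion + Capella + Vega + Canopus: cost 5 + 2 + 3 + 3 = 13 ≤ 17, return 4 + 2 + 11 + 13 = 30.
Orion + Vega + Canopus: cost 5 + 3 + 3 = 11 ≤ 17, return 4 + 11 + 13 = 28.
Best is Orion, Capella, Vega, and Canopus with total return 30.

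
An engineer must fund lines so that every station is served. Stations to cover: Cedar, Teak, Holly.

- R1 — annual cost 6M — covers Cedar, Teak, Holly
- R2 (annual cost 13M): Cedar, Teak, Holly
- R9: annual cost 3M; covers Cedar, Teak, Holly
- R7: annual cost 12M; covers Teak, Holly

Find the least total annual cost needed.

3

R9 alone covers Cedar, Teak, Holly — every station.
Total annual cost: 3.
No cover costs less than 3.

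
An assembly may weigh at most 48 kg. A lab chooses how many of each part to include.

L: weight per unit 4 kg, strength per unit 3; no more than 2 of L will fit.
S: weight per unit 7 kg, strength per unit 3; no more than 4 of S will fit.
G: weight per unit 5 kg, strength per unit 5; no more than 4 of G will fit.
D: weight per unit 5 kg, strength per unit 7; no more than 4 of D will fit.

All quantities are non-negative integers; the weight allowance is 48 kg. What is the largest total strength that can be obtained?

54

Take 2×L, 4×G, and 4×D: weight 48 ≤ 48, strength 2·3 + 4·5 + 4·7 = 54.
D has the best ratio (7/5) and is taken to its limit of 4; remaining capacity is filled optimally with the others.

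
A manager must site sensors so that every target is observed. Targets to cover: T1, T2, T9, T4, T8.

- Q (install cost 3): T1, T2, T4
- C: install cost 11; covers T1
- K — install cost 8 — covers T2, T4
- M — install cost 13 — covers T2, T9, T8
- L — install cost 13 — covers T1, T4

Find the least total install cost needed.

Choose Q and M: together they cover T1, T2, T9, T4, T8 — every target.
Total install cost: 3 + 13 = 16.

16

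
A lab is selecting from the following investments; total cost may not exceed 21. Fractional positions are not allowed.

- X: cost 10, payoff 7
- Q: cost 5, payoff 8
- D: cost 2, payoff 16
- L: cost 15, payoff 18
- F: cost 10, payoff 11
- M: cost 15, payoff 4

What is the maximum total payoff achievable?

Q + D + F: cost 5 + 2 + 10 = 17 ≤ 21, payoff 8 + 16 + 11 = 35.
D + L: cost 2 + 15 = 17 ≤ 21, payoff 16 + 18 = 34.
Best is Q, D, and F with total payoff 35.

35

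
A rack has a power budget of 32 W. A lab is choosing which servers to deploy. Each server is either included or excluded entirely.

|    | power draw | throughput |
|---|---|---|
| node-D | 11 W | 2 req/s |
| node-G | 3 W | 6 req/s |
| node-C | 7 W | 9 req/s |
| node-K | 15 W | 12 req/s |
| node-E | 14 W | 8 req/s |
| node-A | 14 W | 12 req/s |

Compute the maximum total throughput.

Treat it as a binary knapsack problem.
node-G + node-K + node-A: power draw 3 + 15 + 14 = 32 ≤ 32, throughput 6 + 12 + 12 = 30.
node-G + node-C + node-K: power draw 3 + 7 + 15 = 25 ≤ 32, throughput 6 + 9 + 12 = 27.
node-G + node-C + node-A: power draw 3 + 7 + 14 = 24 ≤ 32, throughput 6 + 9 + 12 = 27.
Best is node-G, node-K, and node-A with total throughput 30.

30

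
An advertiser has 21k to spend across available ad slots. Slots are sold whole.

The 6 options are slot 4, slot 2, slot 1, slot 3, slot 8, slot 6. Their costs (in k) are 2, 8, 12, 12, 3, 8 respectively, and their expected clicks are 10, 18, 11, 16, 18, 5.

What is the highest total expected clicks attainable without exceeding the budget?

This is an integer program with binary decision variables.
Take slot 4, slot 2, slot 8, and slot 6: cost 2 + 8 + 3 + 8 = 21 ≤ 21, expected clicks 10 + 18 + 18 + 5 = 51.
No other feasible combination does better.

51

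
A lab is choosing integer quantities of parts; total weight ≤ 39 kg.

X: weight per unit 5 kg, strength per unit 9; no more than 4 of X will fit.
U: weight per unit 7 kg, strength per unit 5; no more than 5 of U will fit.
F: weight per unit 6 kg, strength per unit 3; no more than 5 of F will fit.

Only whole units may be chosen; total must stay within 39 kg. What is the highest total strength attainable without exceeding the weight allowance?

4×X and 2×U: weight 34 ≤ 39, strength 4·9 + 2·5 = 46.
4×X, 1×U, and 2×F: weight 39 ≤ 39, strength 4·9 + 1·5 + 2·3 = 47.
Best is 47.

47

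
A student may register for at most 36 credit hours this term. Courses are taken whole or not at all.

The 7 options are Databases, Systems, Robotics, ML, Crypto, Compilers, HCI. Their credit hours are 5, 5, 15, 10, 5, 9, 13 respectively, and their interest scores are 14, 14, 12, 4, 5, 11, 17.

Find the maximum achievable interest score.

56

Allowing fractional choices, the relaxed optimum would be about 60.0, but courses are indivisible.
Databases + Systems + Compilers + HCI: credit hours 5 + 5 + 9 + 13 = 32 ≤ 36, interest score 14 + 14 + 11 + 17 = 56.
Databases + Systems + Robotics + Compilers: credit hours 5 + 5 + 15 + 9 = 34 ≤ 36, interest score 14 + 14 + 12 + 11 = 51.
Best is Databases, Systems, Compilers, and HCI with total interest score 56.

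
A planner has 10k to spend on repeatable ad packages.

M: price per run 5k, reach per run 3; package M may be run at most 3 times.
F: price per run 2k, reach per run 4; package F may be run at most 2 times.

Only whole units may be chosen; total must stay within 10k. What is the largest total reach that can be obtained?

Take 1×M and 2×F: price 9 ≤ 10, reach 1·3 + 2·4 = 11.
F has the best ratio (4/2) and is taken to its limit of 2; remaining capacity is filled optimally with the others.

11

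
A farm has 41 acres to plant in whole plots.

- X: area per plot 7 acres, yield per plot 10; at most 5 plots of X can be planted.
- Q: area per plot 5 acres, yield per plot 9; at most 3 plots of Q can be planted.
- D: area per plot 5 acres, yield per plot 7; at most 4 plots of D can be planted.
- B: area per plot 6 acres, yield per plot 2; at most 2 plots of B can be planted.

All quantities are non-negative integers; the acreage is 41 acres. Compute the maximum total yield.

This is a bounded integer knapsack.
3×X, 2×Q, and 2×D: area 41 ≤ 41, yield 3·10 + 2·9 + 2·7 = 62.
3×X, 3×Q, and 1×D: area 41 ≤ 41, yield 3·10 + 3·9 + 1·7 = 64.
Best is 64.

64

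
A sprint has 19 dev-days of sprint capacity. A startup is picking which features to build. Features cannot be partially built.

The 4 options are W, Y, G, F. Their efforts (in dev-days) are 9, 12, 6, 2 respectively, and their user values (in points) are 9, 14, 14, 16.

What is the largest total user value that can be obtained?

39

Allowing fractional choices, the relaxed optimum would be about 42.8, but features are indivisible.
G + F: effort 6 + 2 = 8 ≤ 19, user value 14 + 16 = 30.
W + G + F: effort 9 + 6 + 2 = 17 ≤ 19, user value 9 + 14 + 16 = 39.
Best is W, G, and F with total user value 39.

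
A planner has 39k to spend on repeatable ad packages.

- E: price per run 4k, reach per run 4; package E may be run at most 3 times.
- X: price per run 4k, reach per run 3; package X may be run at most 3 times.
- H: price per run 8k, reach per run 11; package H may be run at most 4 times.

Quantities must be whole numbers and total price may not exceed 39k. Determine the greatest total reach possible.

1×E and 4×H: price 36 ≤ 39, reach 1·4 + 4·11 = 48.
1×X and 4×H: price 36 ≤ 39, reach 1·3 + 4·11 = 47.
Best is 48.

48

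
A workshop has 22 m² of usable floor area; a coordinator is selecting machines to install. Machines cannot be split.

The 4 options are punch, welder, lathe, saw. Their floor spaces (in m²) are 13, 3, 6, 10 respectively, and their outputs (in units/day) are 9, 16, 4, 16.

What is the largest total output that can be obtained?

36

welder + saw: floor space 3 + 10 = 13 ≤ 22, output 16 + 16 = 32.
punch + welder + lathe: floor space 13 + 3 + 6 = 22 ≤ 22, output 9 + 16 + 4 = 29.
welder + lathe + saw: floor space 3 + 6 + 10 = 19 ≤ 22, output 16 + 4 + 16 = 36.
Best is welder, lathe, and saw with total output 36.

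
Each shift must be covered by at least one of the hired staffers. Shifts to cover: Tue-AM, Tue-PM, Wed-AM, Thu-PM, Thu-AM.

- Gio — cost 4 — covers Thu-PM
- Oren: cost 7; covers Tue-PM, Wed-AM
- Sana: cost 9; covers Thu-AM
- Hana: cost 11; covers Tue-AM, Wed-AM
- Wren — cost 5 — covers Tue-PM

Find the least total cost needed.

This is a weighted set-cover instance.
The greedy cost-per-new-shift heuristic would pick Oren, Gio, Sana, and Hana for 31, but a cheaper cover exists.
Choose Gio, Sana, Hana, and Wren: together they cover Tue-AM, Tue-PM, Wed-AM, Thu-PM, Thu-AM — every shift.
Total cost: 4 + 9 + 11 + 5 = 29.
No cover costs less than 29.

29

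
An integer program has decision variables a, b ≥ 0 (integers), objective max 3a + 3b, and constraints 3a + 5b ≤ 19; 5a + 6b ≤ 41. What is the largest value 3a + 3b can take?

(a,b)=(6,0) is feasible, giving 18.
(a,b)=(5,0) is feasible, giving 15.
The best lattice point is (6,0), giving 18.

18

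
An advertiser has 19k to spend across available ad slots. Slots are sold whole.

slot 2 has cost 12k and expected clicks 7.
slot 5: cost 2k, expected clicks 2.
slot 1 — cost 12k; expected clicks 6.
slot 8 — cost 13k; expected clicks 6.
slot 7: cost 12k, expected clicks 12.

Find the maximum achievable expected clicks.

Treat it as a binary knapsack problem.
slot 7: cost 12 ≤ 19, expected clicks 12.
slot 5 + slot 7: cost 2 + 12 = 14 ≤ 19, expected clicks 2 + 12 = 14.
Best is slot 5 and slot 7 with total expected clicks 14.

14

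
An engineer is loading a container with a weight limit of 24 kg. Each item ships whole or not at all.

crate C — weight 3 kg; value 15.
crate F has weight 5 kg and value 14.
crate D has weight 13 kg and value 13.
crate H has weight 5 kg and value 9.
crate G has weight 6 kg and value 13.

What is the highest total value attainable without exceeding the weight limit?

This is a 0-1 knapsack instance.
Allowing fractional choices, the relaxed optimum would be about 56.0, but items are indivisible.
crate C + crate F + crate H + crate G: weight 3 + 5 + 5 + 6 = 19 ≤ 24, value 15 + 14 + 9 + 13 = 51.
crate C + crate F + crate G: weight 3 + 5 + 6 = 14 ≤ 24, value 15 + 14 + 13 = 42.
Best is crate C, crate F, crate H, and crate G with total value 51.

51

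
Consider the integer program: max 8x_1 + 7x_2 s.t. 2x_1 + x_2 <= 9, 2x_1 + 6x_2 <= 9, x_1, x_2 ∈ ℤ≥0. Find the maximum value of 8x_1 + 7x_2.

32

The continuous relaxation peaks at (4.5, 0) with value 36.00; rounding to a feasible lattice point costs some objective.
(x_1,x_2)=(4,0): 2·4+1·0=8≤9, 2·4+6·0=8≤9, objective 32.
(x_1,x_2)=(3,0): 2·3+1·0=6≤9, 2·3+6·0=6≤9, objective 24.
The best lattice point is (4,0), giving 32.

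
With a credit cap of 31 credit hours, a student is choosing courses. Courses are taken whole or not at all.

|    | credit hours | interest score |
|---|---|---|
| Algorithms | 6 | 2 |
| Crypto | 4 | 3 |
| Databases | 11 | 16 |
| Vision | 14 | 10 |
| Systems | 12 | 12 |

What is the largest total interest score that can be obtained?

31

Allowing fractional choices, the relaxed optimum would be about 33.9, but courses are indivisible.
Crypto + Databases + Vision: credit hours 4 + 11 + 14 = 29 ≤ 31, interest score 3 + 16 + 10 = 29.
Crypto + Databases + Systems: credit hours 4 + 11 + 12 = 27 ≤ 31, interest score 3 + 16 + 12 = 31.
Algorithms + Databases + Systems: credit hours 6 + 11 + 12 = 29 ≤ 31, interest score 2 + 16 + 12 = 30.
Best is Crypto, Databases, and Systems with total interest score 31.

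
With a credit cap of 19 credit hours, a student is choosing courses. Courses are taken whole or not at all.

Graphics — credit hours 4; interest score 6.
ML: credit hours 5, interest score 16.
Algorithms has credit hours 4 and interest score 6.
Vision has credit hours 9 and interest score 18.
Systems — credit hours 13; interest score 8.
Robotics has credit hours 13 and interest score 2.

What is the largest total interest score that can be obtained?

40

Take Graphics, ML, and Vision: credit hours 4 + 5 + 9 = 18 ≤ 19, interest score 6 + 16 + 18 = 40.
No feasible combination exceeds this.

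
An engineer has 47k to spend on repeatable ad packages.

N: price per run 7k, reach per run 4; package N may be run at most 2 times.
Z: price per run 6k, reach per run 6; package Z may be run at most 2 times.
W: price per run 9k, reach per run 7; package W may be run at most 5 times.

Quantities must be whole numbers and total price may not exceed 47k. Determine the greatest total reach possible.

37

Take 1×N, 2×Z, and 3×W: price 46 ≤ 47, reach 1·4 + 2·6 + 3·7 = 37.
Z has the best ratio (6/6) and is taken to its limit of 2; remaining capacity is filled optimally with the others.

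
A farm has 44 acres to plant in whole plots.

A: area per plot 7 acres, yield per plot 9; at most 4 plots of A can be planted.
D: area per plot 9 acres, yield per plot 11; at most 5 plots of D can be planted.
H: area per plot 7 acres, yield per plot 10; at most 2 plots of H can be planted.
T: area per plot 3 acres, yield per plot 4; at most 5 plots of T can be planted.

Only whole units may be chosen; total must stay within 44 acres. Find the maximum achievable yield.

H has the best ratio (10/7); taking only H gives at most 2×10 = 20 (stopped by the supply cap of 2).
Mixing does better — 3×A, 2×H, and 3×T: area 44 ≤ 44, yield 3·9 + 2·10 + 3·4 = 59.

59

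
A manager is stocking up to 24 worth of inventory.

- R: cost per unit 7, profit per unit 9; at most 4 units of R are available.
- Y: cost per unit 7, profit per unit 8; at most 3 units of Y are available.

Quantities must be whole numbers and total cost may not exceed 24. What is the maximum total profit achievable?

27

3×R: cost 21 ≤ 24, profit 3·9 = 27.
2×R and 1×Y: cost 21 ≤ 24, profit 2·9 + 1·8 = 26.
Best is 27.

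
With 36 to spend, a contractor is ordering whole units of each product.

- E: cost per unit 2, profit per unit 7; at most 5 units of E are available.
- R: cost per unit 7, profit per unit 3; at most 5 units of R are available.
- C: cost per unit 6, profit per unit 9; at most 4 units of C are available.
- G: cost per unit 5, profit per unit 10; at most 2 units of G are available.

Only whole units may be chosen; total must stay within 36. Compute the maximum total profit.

E has the best ratio (7/2); taking only E gives at most 5×7 = 35 (stopped by the supply cap of 5).
Mixing does better — 4×E, 3×C, and 2×G: cost 36 ≤ 36, profit 4·7 + 3·9 + 2·10 = 75.

75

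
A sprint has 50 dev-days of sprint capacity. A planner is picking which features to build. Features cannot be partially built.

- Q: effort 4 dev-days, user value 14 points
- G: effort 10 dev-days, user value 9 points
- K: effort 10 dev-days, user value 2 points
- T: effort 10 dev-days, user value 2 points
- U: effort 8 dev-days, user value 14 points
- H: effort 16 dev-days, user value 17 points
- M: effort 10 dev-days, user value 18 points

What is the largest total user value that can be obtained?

72

Take Q, G, U, H, and M: effort 4 + 10 + 8 + 16 + 10 = 48 ≤ 50, user value 14 + 9 + 14 + 17 + 18 = 72.
No other feasible combination does better.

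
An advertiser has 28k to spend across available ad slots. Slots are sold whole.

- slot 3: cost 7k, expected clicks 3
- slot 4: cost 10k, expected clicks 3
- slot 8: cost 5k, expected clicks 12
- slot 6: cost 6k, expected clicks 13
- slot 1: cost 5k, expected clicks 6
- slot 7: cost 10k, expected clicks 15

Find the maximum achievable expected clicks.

46

This is an integer program with binary decision variables.
Allowing fractional choices, the relaxed optimum would be about 46.9, but ad slots are indivisible.
slot 3 + slot 8 + slot 6 + slot 7: cost 7 + 5 + 6 + 10 = 28 ≤ 28, expected clicks 3 + 12 + 13 + 15 = 43.
slot 8 + slot 6 + slot 7: cost 5 + 6 + 10 = 21 ≤ 28, expected clicks 12 + 13 + 15 = 40.
slot 8 + slot 6 + slot 1 + slot 7: cost 5 + 6 + 5 + 10 = 26 ≤ 28, expected clicks 12 + 13 + 6 + 15 = 46.
Best is slot 8, slot 6, slot 1, and slot 7 with total expected clicks 46.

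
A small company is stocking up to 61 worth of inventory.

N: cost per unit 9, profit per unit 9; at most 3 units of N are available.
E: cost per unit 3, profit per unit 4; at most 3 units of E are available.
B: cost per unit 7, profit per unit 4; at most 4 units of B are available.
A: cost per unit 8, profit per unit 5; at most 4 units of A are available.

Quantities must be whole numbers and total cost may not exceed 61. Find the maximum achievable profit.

54

E has the best ratio (4/3); taking only E gives at most 3×4 = 12 (stopped by the supply cap of 3).
Mixing does better — 3×N, 3×E, and 3×A: cost 60 ≤ 61, profit 3·9 + 3·4 + 3·5 = 54.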